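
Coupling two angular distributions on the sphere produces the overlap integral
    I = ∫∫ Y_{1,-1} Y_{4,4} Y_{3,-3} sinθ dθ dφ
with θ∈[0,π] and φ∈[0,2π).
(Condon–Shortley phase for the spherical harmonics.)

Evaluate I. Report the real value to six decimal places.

0.325735

Checks pass: Σm=0; 8 even; l₃=3∈[3,5].
(2·1+1)(2·4+1)(2·3+1) = 189
Δ: 2! 0! 6! / 9! → 1/252
sum: t=1:−1/36 = -1/36
3j²(1 4 3; 0 0 0) = Δ·Π!·Σ² = 4/63  (sign +1)
sum: t=2:+1/1440 = 1/1440
3j²(1 4 3; -1 4 -3) = Δ·Π!·Σ² = 1/9  (sign +1)
combine: 4πI² = 189·4/63·1/9 = 4/3
take √, sign +1: I = 0.32573501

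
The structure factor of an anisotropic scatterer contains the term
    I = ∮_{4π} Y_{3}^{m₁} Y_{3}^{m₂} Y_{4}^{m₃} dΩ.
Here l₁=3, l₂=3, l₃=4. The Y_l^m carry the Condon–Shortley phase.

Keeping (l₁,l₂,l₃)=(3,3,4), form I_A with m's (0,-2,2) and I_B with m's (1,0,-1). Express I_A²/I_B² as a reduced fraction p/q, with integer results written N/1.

1/5

l's match ⇒ only the (l;m) 3-j factors differ between A and B.
A: triangle coeff Δ(3,3,4) = 1/34650; Σ_t [0,1]: t=0:+1/72 t=1:−1/96 = 1/288; (3j)²=1/462 [(3 3 4; 0 -2 2)], sign=+1
B: triangle coeff Δ(3,3,4) = 1/34650; Σ_t [0,2]: t=0:+1/48 t=1:−1/24 t=2:+1/288 = -5/288; (3j)²=5/462 [(3 3 4; 1 0 -1)], sign=+1
I_A²/I_B² = (1/462)/(5/462) = 1/5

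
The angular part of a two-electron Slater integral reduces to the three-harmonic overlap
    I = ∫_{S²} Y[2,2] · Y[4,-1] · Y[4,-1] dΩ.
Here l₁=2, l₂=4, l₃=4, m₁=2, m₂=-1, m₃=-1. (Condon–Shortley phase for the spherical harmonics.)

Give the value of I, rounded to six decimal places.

0.200662

m-sum 0 ✓  L=10 even ✓  2≤4≤6 ✓
Π(2lᵢ+1) = 5×9×9 = 405
triangle coeff Δ(2,4,4) = 1/13860
Σ_t [0,2]: t=0:+1/192 t=1:−1/36 t=2:+1/192 = -5/288
(3j)²=20/693 [(2 4 4; 0 0 0)], sign=-1
Σ_t [0,0]: t=0:+1/144 = 1/144
(3j)²=10/231 [(2 4 4; 2 -1 -1)], sign=-1
⇒ 4πI² = 3000/5929
I = (+1)√(3000/5929/(4π)) = 0.20066192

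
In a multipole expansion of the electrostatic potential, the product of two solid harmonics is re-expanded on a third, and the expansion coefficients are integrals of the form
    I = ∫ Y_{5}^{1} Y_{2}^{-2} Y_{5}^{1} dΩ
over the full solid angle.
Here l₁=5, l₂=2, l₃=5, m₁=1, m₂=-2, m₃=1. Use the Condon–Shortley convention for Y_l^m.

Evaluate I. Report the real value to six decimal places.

Rules hold: Σm=0, L=12 even, 3≤5≤7.
N = 11·5·11 = 605
Δ = 2!·8!·2!/13! = 1/38610
Racah Σ t=0..2: t=0:+1/2880 t=1:−1/576 t=2:+1/2880 = -1/960
⇒ 3j(5 2 5; 0 0 0)² = 10/429, sgn +1
Racah Σ t=0..0: t=0:+1/2304 = 1/2304
⇒ 3j(5 2 5; 1 -2 1)² = 5/143, sgn +1
4πI² = N·(3j₀)²·(3jₘ)² = 250/507
I = +1·√(0.493097/4π) = 0.19808933

0.198089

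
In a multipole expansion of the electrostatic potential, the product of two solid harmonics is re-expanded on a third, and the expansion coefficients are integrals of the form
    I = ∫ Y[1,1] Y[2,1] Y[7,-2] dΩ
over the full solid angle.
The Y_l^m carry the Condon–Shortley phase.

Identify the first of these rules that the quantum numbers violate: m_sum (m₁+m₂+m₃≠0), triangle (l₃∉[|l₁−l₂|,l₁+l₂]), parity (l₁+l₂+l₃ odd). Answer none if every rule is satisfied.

triangle

azimuthal sum: 1 + 1 − 2 = 0  ✓
1 ≤ 7 ≤ 3 (triangle on l)  ✗
L = 1 + 2 + 7 = 10 (even)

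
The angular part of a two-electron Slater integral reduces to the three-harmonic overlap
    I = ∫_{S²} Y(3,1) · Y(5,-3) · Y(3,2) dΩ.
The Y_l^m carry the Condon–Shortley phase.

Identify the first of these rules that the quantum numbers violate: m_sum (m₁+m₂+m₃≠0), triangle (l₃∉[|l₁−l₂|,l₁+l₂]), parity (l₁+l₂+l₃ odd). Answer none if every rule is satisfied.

parity

azimuthal sum: 1 − 3 + 2 = 0  ✓
2 ≤ 3 ≤ 8 (triangle on l)  ✓
L = 3 + 5 + 3 = 11 (odd)  ✗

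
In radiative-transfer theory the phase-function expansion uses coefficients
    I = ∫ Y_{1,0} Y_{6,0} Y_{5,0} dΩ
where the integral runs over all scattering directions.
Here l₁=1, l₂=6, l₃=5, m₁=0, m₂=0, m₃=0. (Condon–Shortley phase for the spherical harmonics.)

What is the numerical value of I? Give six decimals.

Rules hold: Σm=0, L=12 even, 5≤5≤7.
N = 3·13·11 = 429
Δ = 2!·0!·10!/13! = 1/858
Racah Σ t=1..1: t=1:−1/14400 = -1/14400
⇒ 3j(1 6 5; 0 0 0)² = 6/143, sgn +1
(m-triple is (0,0,0) — same symbol as above.)
4πI² = N·(3j₀)²·(3jₘ)² = 108/143
I = +1·√(0.755245/4π) = 0.24515397

0.245154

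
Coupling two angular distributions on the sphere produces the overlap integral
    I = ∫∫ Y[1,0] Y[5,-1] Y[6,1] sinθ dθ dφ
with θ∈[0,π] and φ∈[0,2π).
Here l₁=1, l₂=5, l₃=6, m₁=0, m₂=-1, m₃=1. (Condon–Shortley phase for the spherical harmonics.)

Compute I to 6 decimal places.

Checks pass: Σm=0; 12 even; l₃=6∈[4,6].
(2·1+1)(2·5+1)(2·6+1) = 429
Δ: 0! 2! 10! / 13! → 1/858
sum: t=0:+1/14400 = 1/14400
3j²(1 5 6; 0 0 0) = Δ·Π!·Σ² = 6/143  (sign +1)
sum: t=0:+1/17280 = 1/17280
3j²(1 5 6; 0 -1 1) = Δ·Π!·Σ² = 35/858  (sign -1)
combine: 4πI² = 429·6/143·35/858 = 105/143
take √, sign -1: I = -0.24172507

-0.241725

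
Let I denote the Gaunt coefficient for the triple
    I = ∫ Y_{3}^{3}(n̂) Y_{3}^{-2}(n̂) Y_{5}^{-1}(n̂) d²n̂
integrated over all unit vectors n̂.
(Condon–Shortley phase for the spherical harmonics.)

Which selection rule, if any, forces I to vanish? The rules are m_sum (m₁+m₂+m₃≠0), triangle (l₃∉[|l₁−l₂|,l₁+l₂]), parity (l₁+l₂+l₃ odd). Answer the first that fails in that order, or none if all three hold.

m₁+m₂+m₃ = 3 − 2 − 1 = 0  ✓
triangle: |3−3|=0 ≤ l₃=5 ≤ 3+3=6  ✓
parity: l₁+l₂+l₃ = 11 is odd  ✗

parity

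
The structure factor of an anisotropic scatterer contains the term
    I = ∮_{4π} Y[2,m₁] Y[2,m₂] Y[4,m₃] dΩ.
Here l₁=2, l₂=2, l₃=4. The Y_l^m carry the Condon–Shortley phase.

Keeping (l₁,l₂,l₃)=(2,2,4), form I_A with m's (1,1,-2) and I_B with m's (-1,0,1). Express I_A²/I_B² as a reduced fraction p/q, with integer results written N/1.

4/3

Same 2,2,4: normalisation and zero-m 3j drop out of the ratio.
A: Δ: 0! 4! 4! / 9! → 1/630; sum: t=0:+1/36 = 1/36; 3j²(2 2 4; 1 1 -2) = Δ·Π!·Σ² = 4/63  (sign +1)
B: Δ: 0! 4! 4! / 9! → 1/630; sum: t=0:+1/24 = 1/24; 3j²(2 2 4; -1 0 1) = Δ·Π!·Σ² = 1/21  (sign -1)
I_A²/I_B² = (4/63)/(1/21) = 4/3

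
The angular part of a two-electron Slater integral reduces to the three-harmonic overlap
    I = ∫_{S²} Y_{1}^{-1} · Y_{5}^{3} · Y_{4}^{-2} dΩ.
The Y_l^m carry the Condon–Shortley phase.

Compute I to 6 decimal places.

-0.259847

m-sum 0 ✓  L=10 even ✓  4≤4≤6 ✓
Π(2lᵢ+1) = 3×11×9 = 297
triangle coeff Δ(1,5,4) = 1/495
Σ_t [1,1]: t=1:−1/576 = -1/576
(3j)²=5/99 [(1 5 4; 0 0 0)], sign=-1
Σ_t [2,2]: t=2:+1/2880 = 1/2880
(3j)²=28/495 [(1 5 4; -1 3 -2)], sign=+1
⇒ 4πI² = 28/33
I = (-1)√(28/33/(4π)) = -0.25984664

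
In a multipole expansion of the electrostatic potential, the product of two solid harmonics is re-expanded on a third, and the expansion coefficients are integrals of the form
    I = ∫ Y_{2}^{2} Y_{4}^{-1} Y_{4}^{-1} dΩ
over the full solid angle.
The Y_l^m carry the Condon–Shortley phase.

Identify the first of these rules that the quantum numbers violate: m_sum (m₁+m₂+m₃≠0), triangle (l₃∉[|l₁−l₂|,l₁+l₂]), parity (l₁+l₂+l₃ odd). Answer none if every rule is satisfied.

Σmᵢ = 0  ✓
l₃∈[|l₁−l₂|,l₁+l₂]=[2,6], have l₃=4  ✓
Σlᵢ = 10 ⇒ even  ✓

none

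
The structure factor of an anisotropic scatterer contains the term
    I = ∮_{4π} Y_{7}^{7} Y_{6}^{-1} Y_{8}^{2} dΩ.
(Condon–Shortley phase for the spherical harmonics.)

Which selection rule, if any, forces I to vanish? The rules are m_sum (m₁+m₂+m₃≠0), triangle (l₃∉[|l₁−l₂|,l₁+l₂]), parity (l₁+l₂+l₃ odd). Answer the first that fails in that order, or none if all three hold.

m_sum

Σmᵢ = 8  ✗
l₃∈[|l₁−l₂|,l₁+l₂]=[1,13], have l₃=8
Σlᵢ = 21 ⇒ odd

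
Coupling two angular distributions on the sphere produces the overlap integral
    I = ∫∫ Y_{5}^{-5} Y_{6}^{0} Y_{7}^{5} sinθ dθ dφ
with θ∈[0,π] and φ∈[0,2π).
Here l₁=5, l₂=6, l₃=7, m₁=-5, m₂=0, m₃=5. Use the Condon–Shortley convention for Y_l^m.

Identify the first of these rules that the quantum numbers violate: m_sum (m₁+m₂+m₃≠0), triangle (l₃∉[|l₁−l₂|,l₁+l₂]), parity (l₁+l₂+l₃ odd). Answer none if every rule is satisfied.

m₁+m₂+m₃ = -5 + 0 + 5 = 0  ✓
triangle: |5−6|=1 ≤ l₃=7 ≤ 5+6=11  ✓
parity: l₁+l₂+l₃ = 18 is even  ✓

none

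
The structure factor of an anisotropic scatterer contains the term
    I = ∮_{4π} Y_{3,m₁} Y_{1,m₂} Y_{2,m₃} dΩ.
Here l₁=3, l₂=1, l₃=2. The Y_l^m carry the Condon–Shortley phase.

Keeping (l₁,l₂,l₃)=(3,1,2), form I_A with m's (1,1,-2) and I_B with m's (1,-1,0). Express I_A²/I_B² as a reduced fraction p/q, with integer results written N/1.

1/6

Same 3,1,2: normalisation and zero-m 3j drop out of the ratio.
A: Δ: 2! 4! 0! / 7! → 1/105; sum: t=2:+1/48 = 1/48; 3j²(3 1 2; 1 1 -2) = Δ·Π!·Σ² = 1/105  (sign +1)
B: Δ: 2! 4! 0! / 7! → 1/105; sum: t=0:+1/8 = 1/8; 3j²(3 1 2; 1 -1 0) = Δ·Π!·Σ² = 2/35  (sign +1)
I_A²/I_B² = (1/105)/(2/35) = 1/6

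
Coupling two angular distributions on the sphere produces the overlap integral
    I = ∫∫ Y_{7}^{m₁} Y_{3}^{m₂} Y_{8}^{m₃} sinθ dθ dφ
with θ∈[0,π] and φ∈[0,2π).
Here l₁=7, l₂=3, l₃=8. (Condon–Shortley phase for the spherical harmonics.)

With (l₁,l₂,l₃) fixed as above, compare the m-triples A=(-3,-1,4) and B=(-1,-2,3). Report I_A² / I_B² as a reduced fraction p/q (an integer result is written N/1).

Shared (l₁,l₂,l₃)=(7,3,8): N and (l;000)² cancel in I_A²/I_B².
A: Δ = 2!·12!·4!/19! = 1/5290740; Racah Σ t=0..2: t=0:+1/58060800 t=1:−1/13063680 t=2:+1/46448640 = -79/2090188800; ⇒ 3j(7 3 8; -3 -1 4)² = 68651/5290740, sgn -1
B: Δ = 2!·12!·4!/19! = 1/5290740; Racah Σ t=0..1: t=0:+1/11612160 t=1:−1/14515200 = 1/58060800; ⇒ 3j(7 3 8; -1 -2 3)² = 55/58786, sgn -1
I_A²/I_B² = (68651/5290740)/(55/58786) = 6241/450

6241/450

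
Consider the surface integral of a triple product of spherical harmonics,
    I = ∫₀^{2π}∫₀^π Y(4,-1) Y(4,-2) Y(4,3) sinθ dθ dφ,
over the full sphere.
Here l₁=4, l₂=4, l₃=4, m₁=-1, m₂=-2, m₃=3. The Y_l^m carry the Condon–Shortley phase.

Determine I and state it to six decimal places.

-0.063661

Rules hold: Σm=0, L=12 even, 0≤4≤8.
N = 9·9·9 = 729
Δ = 4!·4!·4!/13! = 1/450450
Racah Σ t=0..4: t=0:+1/13824 t=1:−1/216 t=2:+1/64 t=3:−1/216 t=4:+1/13824 = 5/768
⇒ 3j(4 4 4; 0 0 0)² = 18/1001, sgn +1
Racah Σ t=1..2: t=1:−1/864 t=2:+1/576 = 1/1728
⇒ 3j(4 4 4; -1 -2 3)² = 5/1287, sgn -1
4πI² = N·(3j₀)²·(3jₘ)² = 7290/143143
I = -1·√(0.0509281/4π) = -0.06366105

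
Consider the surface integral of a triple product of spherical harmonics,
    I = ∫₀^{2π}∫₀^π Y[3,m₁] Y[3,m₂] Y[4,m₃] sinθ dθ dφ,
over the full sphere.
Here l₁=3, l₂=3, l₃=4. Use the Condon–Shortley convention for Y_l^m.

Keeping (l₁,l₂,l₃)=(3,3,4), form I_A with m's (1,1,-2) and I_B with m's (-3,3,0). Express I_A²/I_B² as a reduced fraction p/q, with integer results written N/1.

l's match ⇒ only the (l;m) 3-j factors differ between A and B.
A: triangle coeff Δ(3,3,4) = 1/34650; Σ_t [0,2]: t=0:+1/192 t=1:−1/36 t=2:+1/192 = -5/288; (3j)²=20/693 [(3 3 4; 1 1 -2)], sign=-1
B: triangle coeff Δ(3,3,4) = 1/34650; Σ_t [2,2]: t=2:+1/1152 = 1/1152; (3j)²=1/154 [(3 3 4; -3 3 0)], sign=+1
I_A²/I_B² = (20/693)/(1/154) = 40/9

40/9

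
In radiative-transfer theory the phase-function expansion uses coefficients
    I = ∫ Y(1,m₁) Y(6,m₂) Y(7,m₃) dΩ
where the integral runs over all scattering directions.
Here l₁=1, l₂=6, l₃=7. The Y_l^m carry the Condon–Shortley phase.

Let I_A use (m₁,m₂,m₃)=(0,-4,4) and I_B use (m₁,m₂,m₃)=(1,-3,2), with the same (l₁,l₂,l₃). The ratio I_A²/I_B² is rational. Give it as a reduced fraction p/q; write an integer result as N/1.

33/10

Same 1,6,7: normalisation and zero-m 3j drop out of the ratio.
A: Δ: 0! 2! 12! / 15! → 1/1365; sum: t=0:+1/7257600 = 1/7257600; 3j²(1 6 7; 0 -4 4) = Δ·Π!·Σ² = 11/455  (sign -1)
B: Δ: 0! 2! 12! / 15! → 1/1365; sum: t=0:+1/4354560 = 1/4354560; 3j²(1 6 7; 1 -3 2) = Δ·Π!·Σ² = 2/273  (sign -1)
I_A²/I_B² = (11/455)/(2/273) = 33/10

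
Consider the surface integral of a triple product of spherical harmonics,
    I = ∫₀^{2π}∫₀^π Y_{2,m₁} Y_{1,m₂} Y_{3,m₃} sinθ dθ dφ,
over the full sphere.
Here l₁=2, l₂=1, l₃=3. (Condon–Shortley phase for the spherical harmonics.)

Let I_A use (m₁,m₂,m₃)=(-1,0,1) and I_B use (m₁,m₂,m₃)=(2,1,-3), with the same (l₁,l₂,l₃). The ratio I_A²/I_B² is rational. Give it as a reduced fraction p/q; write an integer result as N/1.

l's match ⇒ only the (l;m) 3-j factors differ between A and B.
A: triangle coeff Δ(2,1,3) = 1/105; Σ_t [0,0]: t=0:+1/6 = 1/6; (3j)²=8/105 [(2 1 3; -1 0 1)], sign=+1
B: triangle coeff Δ(2,1,3) = 1/105; Σ_t [0,0]: t=0:+1/48 = 1/48; (3j)²=1/7 [(2 1 3; 2 1 -3)], sign=+1
I_A²/I_B² = (8/105)/(1/7) = 8/15

8/15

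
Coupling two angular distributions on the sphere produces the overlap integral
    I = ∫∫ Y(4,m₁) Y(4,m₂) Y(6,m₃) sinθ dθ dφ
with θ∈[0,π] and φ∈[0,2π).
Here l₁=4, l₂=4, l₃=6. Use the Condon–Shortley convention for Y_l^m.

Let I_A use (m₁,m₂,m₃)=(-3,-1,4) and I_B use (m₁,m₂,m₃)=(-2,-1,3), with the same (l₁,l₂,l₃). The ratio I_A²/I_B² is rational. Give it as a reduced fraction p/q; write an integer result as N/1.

3/35

Shared (l₁,l₂,l₃)=(4,4,6): N and (l;000)² cancel in I_A²/I_B².
A: Δ = 2!·6!·6!/15! = 1/1261260; Racah Σ t=1..2: t=1:−1/34560 t=2:+1/28800 = 1/172800; ⇒ 3j(4 4 6; -3 -1 4)² = 1/1430, sgn +1
B: Δ = 2!·6!·6!/15! = 1/1261260; Racah Σ t=0..2: t=0:+1/51840 t=1:−1/5760 t=2:+1/11520 = -7/103680; ⇒ 3j(4 4 6; -2 -1 3)² = 7/858, sgn +1
I_A²/I_B² = (1/1430)/(7/858) = 3/35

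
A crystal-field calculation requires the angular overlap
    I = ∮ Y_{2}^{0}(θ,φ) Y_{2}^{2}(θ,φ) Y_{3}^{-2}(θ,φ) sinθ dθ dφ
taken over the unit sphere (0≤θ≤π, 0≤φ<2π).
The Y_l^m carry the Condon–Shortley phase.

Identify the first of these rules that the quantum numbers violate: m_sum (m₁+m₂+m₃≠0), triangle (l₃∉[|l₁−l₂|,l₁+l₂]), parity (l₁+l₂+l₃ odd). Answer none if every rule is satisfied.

Σmᵢ = 0  ✓
l₃∈[|l₁−l₂|,l₁+l₂]=[0,4], have l₃=3  ✓
Σlᵢ = 7 ⇒ odd  ✗

parity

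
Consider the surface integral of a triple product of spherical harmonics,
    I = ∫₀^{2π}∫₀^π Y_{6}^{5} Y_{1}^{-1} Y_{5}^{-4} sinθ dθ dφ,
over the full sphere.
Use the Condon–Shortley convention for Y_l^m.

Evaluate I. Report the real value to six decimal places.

Rules hold: Σm=0, L=12 even, 5≤5≤7.
N = 13·3·11 = 429
Δ = 2!·10!·0!/13! = 1/858
Racah Σ t=1..1: t=1:−1/14400 = -1/14400
⇒ 3j(6 1 5; 0 0 0)² = 6/143, sgn +1
Racah Σ t=0..0: t=0:+1/725760 = 1/725760
⇒ 3j(6 1 5; 5 -1 -4)² = 5/78, sgn -1
4πI² = N·(3j₀)²·(3jₘ)² = 15/13
I = -1·√(1.15385/4π) = -0.30301841

-0.303018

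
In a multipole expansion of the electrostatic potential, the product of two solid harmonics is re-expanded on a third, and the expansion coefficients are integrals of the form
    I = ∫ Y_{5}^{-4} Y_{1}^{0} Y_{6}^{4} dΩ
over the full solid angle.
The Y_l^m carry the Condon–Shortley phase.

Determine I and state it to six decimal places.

Rules hold: Σm=0, L=12 even, 4≤6≤6.
N = 11·3·13 = 429
Δ = 0!·10!·2!/13! = 1/858
Racah Σ t=0..0: t=0:+1/14400 = 1/14400
⇒ 3j(5 1 6; 0 0 0)² = 6/143, sgn +1
Racah Σ t=0..0: t=0:+1/362880 = 1/362880
⇒ 3j(5 1 6; -4 0 4)² = 10/429, sgn +1
4πI² = N·(3j₀)²·(3jₘ)² = 60/143
I = +1·√(0.41958/4π) = 0.18272698

0.182727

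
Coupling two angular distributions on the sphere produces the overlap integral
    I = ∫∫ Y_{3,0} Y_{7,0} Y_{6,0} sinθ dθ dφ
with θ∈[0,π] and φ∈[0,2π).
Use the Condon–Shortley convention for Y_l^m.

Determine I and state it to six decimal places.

0.144051

Rules hold: Σm=0, L=16 even, 4≤6≤10.
N = 7·15·13 = 1365
Δ = 4!·2!·10!/17! = 1/2042040
Racah Σ t=1..3: t=1:−1/207360 t=2:+1/57600 t=3:−1/207360 = 1/129600
⇒ 3j(3 7 6; 0 0 0)² = 168/12155, sgn +1
(m-triple is (0,0,0) — same symbol as above.)
4πI² = N·(3j₀)²·(3jₘ)² = 592704/2272985
I = +1·√(0.26076/4π) = 0.14405081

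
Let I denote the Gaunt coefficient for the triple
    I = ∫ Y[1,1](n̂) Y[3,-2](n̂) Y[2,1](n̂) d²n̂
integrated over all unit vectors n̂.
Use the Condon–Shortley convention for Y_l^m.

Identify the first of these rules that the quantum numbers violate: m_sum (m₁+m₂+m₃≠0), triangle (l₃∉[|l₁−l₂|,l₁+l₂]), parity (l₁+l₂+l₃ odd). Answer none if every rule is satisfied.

Σmᵢ = 0  ✓
l₃∈[|l₁−l₂|,l₁+l₂]=[2,4], have l₃=2  ✓
Σlᵢ = 6 ⇒ even  ✓

none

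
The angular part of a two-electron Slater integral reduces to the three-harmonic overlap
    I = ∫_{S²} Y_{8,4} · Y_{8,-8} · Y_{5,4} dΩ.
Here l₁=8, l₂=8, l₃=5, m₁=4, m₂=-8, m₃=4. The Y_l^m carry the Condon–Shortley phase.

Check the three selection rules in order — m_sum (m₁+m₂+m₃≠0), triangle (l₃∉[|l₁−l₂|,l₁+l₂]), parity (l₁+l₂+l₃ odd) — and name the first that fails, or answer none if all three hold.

azimuthal sum: 4 − 8 + 4 = 0  ✓
0 ≤ 5 ≤ 16 (triangle on l)  ✓
L = 8 + 8 + 5 = 21 (odd)  ✗

parity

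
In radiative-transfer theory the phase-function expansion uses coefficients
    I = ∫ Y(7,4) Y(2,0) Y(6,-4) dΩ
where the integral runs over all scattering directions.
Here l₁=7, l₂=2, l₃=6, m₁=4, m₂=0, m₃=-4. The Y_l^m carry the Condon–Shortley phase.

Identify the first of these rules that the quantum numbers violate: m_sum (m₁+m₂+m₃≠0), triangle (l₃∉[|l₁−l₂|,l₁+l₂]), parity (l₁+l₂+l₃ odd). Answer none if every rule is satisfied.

parity

Σmᵢ = 0  ✓
l₃∈[|l₁−l₂|,l₁+l₂]=[5,9], have l₃=6  ✓
Σlᵢ = 15 ⇒ odd  ✗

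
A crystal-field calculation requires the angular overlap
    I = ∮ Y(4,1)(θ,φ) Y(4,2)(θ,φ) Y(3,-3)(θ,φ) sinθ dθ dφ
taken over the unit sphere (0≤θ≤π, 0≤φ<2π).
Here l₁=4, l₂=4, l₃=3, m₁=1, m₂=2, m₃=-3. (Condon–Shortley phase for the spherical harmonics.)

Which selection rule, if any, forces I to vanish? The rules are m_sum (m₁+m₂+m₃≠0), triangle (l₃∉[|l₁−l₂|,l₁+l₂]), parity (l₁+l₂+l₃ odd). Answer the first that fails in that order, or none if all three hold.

parity

Σmᵢ = 0  ✓
l₃∈[|l₁−l₂|,l₁+l₂]=[0,8], have l₃=3  ✓
Σlᵢ = 11 ⇒ odd  ✗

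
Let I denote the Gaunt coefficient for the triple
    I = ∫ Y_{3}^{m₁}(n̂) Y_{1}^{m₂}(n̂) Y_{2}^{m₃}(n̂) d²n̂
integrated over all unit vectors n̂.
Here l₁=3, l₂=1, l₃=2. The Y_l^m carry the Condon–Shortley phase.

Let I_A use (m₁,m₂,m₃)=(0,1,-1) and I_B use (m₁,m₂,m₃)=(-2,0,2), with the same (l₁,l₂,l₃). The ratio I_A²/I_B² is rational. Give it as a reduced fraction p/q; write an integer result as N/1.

3/5

Same 3,1,2: normalisation and zero-m 3j drop out of the ratio.
A: Δ: 2! 4! 0! / 7! → 1/105; sum: t=2:+1/12 = 1/12; 3j²(3 1 2; 0 1 -1) = Δ·Π!·Σ² = 1/35  (sign -1)
B: Δ: 2! 4! 0! / 7! → 1/105; sum: t=1:−1/24 = -1/24; 3j²(3 1 2; -2 0 2) = Δ·Π!·Σ² = 1/21  (sign -1)
I_A²/I_B² = (1/35)/(1/21) = 3/5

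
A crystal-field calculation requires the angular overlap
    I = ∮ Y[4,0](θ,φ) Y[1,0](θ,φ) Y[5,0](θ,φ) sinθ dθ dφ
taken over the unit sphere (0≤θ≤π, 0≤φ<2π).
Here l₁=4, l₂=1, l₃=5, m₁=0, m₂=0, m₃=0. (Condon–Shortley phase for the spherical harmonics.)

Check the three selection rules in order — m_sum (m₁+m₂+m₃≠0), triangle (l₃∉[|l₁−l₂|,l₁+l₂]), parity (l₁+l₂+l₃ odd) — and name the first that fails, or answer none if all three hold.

m₁+m₂+m₃ = 0 + 0 + 0 = 0  ✓
triangle: |4−1|=3 ≤ l₃=5 ≤ 4+1=5  ✓
parity: l₁+l₂+l₃ = 10 is even  ✓

none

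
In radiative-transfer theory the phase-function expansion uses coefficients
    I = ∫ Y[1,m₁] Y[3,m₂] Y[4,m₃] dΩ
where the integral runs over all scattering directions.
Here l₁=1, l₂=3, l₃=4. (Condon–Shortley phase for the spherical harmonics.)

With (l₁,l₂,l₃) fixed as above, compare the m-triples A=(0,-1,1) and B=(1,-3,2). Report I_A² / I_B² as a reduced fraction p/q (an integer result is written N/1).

15/1

Shared (l₁,l₂,l₃)=(1,3,4): N and (l;000)² cancel in I_A²/I_B².
A: Δ = 0!·2!·6!/9! = 1/252; Racah Σ t=0..0: t=0:+1/48 = 1/48; ⇒ 3j(1 3 4; 0 -1 1)² = 5/84, sgn -1
B: Δ = 0!·2!·6!/9! = 1/252; Racah Σ t=0..0: t=0:+1/1440 = 1/1440; ⇒ 3j(1 3 4; 1 -3 2)² = 1/252, sgn +1
I_A²/I_B² = (5/84)/(1/252) = 15/1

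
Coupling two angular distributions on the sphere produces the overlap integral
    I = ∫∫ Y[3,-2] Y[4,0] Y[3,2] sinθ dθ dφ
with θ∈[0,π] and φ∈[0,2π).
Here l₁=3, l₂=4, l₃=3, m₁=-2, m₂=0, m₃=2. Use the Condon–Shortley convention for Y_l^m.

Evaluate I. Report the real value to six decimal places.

-0.179515

m-sum 0 ✓  L=10 even ✓  1≤3≤7 ✓
Π(2lᵢ+1) = 7×9×7 = 441
triangle coeff Δ(3,4,3) = 1/34650
Σ_t [1,3]: t=1:−1/72 t=2:+1/16 t=3:−1/72 = 5/144
(3j)²=2/77 [(3 4 3; 0 0 0)], sign=-1
Σ_t [3,4]: t=3:−1/72 t=4:+1/576 = -7/576
(3j)²=7/198 [(3 4 3; -2 0 2)], sign=+1
⇒ 4πI² = 49/121
I = (-1)√(49/121/(4π)) = -0.17951487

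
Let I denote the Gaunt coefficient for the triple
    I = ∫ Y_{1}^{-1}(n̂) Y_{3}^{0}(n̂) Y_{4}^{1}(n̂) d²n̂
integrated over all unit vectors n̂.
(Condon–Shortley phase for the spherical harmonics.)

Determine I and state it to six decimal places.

Checks pass: Σm=0; 8 even; l₃=4∈[2,4].
(2·1+1)(2·3+1)(2·4+1) = 189
Δ: 0! 2! 6! / 9! → 1/252
sum: t=0:+1/36 = 1/36
3j²(1 3 4; 0 0 0) = Δ·Π!·Σ² = 4/63  (sign +1)
sum: t=0:+1/72 = 1/72
3j²(1 3 4; -1 0 1) = Δ·Π!·Σ² = 5/126  (sign -1)
combine: 4πI² = 189·4/63·5/126 = 10/21
take √, sign -1: I = -0.19466390

-0.194664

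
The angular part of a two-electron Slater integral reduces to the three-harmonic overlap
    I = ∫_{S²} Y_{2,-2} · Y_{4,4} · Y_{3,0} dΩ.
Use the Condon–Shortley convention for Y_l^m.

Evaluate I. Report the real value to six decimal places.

0.000000

m-sum = -2 + 4 + 0 = 2 ≠ 0 ⇒ I = 0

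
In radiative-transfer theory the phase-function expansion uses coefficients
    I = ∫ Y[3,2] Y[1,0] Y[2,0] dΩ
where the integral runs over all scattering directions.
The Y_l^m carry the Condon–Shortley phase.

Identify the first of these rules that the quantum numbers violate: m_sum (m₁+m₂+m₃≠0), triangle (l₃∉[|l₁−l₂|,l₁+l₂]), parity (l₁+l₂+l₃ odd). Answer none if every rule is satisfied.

m_sum

Σmᵢ = 2  ✗
l₃∈[|l₁−l₂|,l₁+l₂]=[2,4], have l₃=2
Σlᵢ = 6 ⇒ even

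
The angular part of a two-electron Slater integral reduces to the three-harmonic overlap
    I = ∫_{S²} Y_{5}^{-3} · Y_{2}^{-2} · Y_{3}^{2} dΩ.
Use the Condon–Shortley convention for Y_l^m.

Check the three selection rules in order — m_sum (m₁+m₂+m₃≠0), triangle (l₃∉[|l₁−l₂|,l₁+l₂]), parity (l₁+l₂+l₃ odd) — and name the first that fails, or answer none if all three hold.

m₁+m₂+m₃ = -3 − 2 + 2 = -3  ✗
triangle: |5−2|=3 ≤ l₃=3 ≤ 5+2=7
parity: l₁+l₂+l₃ = 10 is even

m_sum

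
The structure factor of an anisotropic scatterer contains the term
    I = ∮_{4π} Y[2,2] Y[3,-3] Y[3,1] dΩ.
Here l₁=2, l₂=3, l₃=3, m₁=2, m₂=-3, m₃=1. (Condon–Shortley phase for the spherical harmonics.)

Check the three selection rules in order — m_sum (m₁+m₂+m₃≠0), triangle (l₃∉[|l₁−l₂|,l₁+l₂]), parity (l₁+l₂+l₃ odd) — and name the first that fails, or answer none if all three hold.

none

Σmᵢ = 0  ✓
l₃∈[|l₁−l₂|,l₁+l₂]=[1,5], have l₃=3  ✓
Σlᵢ = 8 ⇒ even  ✓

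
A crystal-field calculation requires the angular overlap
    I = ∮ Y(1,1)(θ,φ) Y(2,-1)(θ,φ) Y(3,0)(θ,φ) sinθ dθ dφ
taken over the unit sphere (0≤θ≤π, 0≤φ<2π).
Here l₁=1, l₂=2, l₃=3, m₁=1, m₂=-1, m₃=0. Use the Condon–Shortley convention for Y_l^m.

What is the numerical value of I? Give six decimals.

m-sum 0 ✓  L=6 even ✓  1≤3≤3 ✓
Π(2lᵢ+1) = 3×5×7 = 105
triangle coeff Δ(1,2,3) = 1/105
Σ_t [0,0]: t=0:+1/4 = 1/4
(3j)²=3/35 [(1 2 3; 0 0 0)], sign=-1
Σ_t [0,0]: t=0:+1/12 = 1/12
(3j)²=1/35 [(1 2 3; 1 -1 0)], sign=-1
⇒ 4πI² = 9/35
I = (+1)√(9/35/(4π)) = 0.14304817

0.143048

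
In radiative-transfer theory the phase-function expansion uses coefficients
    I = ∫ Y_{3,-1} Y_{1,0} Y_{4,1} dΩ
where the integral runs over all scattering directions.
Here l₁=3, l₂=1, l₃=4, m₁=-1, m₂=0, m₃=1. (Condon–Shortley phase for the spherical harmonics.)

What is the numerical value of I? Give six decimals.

Rules hold: Σm=0, L=8 even, 2≤4≤4.
N = 7·3·9 = 189
Δ = 0!·6!·2!/9! = 1/252
Racah Σ t=0..0: t=0:+1/36 = 1/36
⇒ 3j(3 1 4; 0 0 0)² = 4/63, sgn +1
Racah Σ t=0..0: t=0:+1/48 = 1/48
⇒ 3j(3 1 4; -1 0 1)² = 5/84, sgn -1
4πI² = N·(3j₀)²·(3jₘ)² = 5/7
I = -1·√(0.714286/4π) = -0.23841361

-0.238414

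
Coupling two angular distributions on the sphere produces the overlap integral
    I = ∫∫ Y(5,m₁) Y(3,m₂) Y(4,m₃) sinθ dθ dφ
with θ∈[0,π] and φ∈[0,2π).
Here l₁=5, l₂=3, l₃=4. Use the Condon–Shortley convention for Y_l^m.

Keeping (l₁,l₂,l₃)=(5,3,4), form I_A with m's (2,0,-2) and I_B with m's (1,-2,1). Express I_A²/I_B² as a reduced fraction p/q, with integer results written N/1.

84/3125

Shared (l₁,l₂,l₃)=(5,3,4): N and (l;000)² cancel in I_A²/I_B².
A: Δ = 4!·6!·2!/13! = 1/180180; Racah Σ t=1..3: t=1:−1/576 t=2:+1/480 t=3:−1/8640 = 1/4320; ⇒ 3j(5 3 4; 2 0 -2)² = 1/2145, sgn +1
B: Δ = 4!·6!·2!/13! = 1/180180; Racah Σ t=0..1: t=0:+1/1152 t=1:−1/432 = -5/3456; ⇒ 3j(5 3 4; 1 -2 1)² = 625/36036, sgn +1
I_A²/I_B² = (1/2145)/(625/36036) = 84/3125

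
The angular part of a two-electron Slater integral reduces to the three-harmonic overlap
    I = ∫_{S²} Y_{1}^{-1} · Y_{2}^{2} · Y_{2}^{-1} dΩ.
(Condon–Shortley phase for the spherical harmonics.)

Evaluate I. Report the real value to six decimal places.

0.000000

Σlᵢ=5 odd — θ-integrand is odd under cosθ→−cosθ; I=0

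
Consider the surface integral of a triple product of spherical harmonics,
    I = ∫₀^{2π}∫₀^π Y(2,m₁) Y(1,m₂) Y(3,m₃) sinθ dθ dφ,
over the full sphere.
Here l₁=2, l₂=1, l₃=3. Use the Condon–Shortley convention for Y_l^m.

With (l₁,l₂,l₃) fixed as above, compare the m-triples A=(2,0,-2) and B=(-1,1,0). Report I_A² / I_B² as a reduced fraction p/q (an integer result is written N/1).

5/3

Shared (l₁,l₂,l₃)=(2,1,3): N and (l;000)² cancel in I_A²/I_B².
A: Δ = 0!·4!·2!/7! = 1/105; Racah Σ t=0..0: t=0:+1/24 = 1/24; ⇒ 3j(2 1 3; 2 0 -2)² = 1/21, sgn -1
B: Δ = 0!·4!·2!/7! = 1/105; Racah Σ t=0..0: t=0:+1/12 = 1/12; ⇒ 3j(2 1 3; -1 1 0)² = 1/35, sgn -1
I_A²/I_B² = (1/21)/(1/35) = 5/3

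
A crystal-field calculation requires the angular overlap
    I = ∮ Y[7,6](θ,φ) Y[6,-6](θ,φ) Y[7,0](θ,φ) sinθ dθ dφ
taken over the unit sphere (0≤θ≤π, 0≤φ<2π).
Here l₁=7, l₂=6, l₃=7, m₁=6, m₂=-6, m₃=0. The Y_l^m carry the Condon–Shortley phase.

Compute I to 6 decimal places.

Rules hold: Σm=0, L=20 even, 1≤7≤13.
N = 15·13·15 = 2925
Δ = 6!·8!·6!/21! = 1/2444321880
Racah Σ t=0..6: t=0:+1/2612736000 t=1:−1/20736000 t=2:+1/1658880 t=3:−1/746496 t=4:+1/1658880 t=5:−1/20736000 t=6:+1/2612736000 = -1/4354560
⇒ 3j(7 6 7; 0 0 0)² = 1000/138567, sgn +1
Racah Σ t=0..0: t=0:+1/2612736000 = 1/2612736000
⇒ 3j(7 6 7; 6 -6 0)² = 22/4845, sgn -1
4πI² = N·(3j₀)²·(3jₘ)² = 10000/104329
I = -1·√(0.0958506/4π) = -0.08733585

-0.087336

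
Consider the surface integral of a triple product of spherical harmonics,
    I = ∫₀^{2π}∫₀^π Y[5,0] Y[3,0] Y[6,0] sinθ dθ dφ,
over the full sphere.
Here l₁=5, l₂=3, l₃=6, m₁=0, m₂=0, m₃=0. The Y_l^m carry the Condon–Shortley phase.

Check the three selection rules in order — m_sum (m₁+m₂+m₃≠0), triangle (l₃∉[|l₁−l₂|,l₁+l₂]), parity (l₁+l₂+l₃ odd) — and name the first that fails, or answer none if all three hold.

m₁+m₂+m₃ = 0 + 0 + 0 = 0  ✓
triangle: |5−3|=2 ≤ l₃=6 ≤ 5+3=8  ✓
parity: l₁+l₂+l₃ = 14 is even  ✓

none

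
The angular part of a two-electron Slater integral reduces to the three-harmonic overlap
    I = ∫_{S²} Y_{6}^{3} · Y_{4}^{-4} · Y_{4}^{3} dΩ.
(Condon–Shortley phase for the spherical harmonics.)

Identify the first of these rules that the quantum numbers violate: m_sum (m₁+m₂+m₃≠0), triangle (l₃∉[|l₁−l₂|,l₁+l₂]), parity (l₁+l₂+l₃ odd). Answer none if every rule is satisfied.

m_sum

azimuthal sum: 3 − 4 + 3 = 2  ✗
2 ≤ 4 ≤ 10 (triangle on l)
L = 6 + 4 + 4 = 14 (even)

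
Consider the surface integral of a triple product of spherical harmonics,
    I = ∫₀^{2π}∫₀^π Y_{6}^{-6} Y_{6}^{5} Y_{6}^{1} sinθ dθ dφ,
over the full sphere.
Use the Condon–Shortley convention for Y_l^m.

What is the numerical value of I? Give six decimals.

Rules hold: Σm=0, L=18 even, 0≤6≤12.
N = 13·13·13 = 2197
Δ = 6!·6!·6!/19! = 1/325909584
Racah Σ t=0..6: t=0:+1/373248000 t=1:−1/1728000 t=2:+1/110592 t=3:−1/46656 t=4:+1/110592 t=5:−1/1728000 t=6:+1/373248000 = -7/1555200
⇒ 3j(6 6 6; 0 0 0)² = 400/46189, sgn -1
Racah Σ t=6..6: t=6:+1/62208000 = 1/62208000
⇒ 3j(6 6 6; -6 5 1)² = 77/8398, sgn -1
4πI² = N·(3j₀)²·(3jₘ)² = 18200/104329
I = +1·√(0.174448/4π) = 0.11782250

0.117823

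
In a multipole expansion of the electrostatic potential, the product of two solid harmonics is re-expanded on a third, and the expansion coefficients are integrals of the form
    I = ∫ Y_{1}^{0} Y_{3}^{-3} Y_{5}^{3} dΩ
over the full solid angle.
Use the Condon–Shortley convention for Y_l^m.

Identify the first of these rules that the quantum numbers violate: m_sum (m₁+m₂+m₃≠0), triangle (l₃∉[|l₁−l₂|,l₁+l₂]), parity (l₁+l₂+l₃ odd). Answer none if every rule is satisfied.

m₁+m₂+m₃ = 0 − 3 + 3 = 0  ✓
triangle: |1−3|=2 ≤ l₃=5 ≤ 1+3=4  ✗
parity: l₁+l₂+l₃ = 9 is odd

triangle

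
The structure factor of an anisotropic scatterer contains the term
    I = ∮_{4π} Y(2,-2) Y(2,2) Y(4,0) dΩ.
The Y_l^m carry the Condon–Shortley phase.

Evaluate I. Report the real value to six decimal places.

0.040299

Rules hold: Σm=0, L=8 even, 0≤4≤4.
N = 5·5·9 = 225
Δ = 0!·4!·4!/9! = 1/630
Racah Σ t=0..0: t=0:+1/16 = 1/16
⇒ 3j(2 2 4; 0 0 0)² = 2/35, sgn +1
Racah Σ t=0..0: t=0:+1/576 = 1/576
⇒ 3j(2 2 4; -2 2 0)² = 1/630, sgn +1
4πI² = N·(3j₀)²·(3jₘ)² = 1/49
I = +1·√(0.0204082/4π) = 0.04029926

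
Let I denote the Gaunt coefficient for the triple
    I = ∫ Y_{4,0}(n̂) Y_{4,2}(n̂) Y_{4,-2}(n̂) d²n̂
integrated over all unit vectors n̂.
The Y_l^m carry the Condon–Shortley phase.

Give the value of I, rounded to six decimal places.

-0.083698

Checks pass: Σm=0; 12 even; l₃=4∈[0,8].
(2·4+1)(2·4+1)(2·4+1) = 729
Δ: 4! 4! 4! / 13! → 1/450450
sum: t=0:+1/13824 t=1:−1/216 t=2:+1/64 t=3:−1/216 t=4:+1/13824 = 5/768
3j²(4 4 4; 0 0 0) = Δ·Π!·Σ² = 18/1001  (sign +1)
sum: t=2:+1/384 t=3:−1/216 t=4:+1/2304 = -11/6912
3j²(4 4 4; 0 2 -2) = Δ·Π!·Σ² = 11/1638  (sign -1)
combine: 4πI² = 729·18/1001·11/1638 = 729/8281
take √, sign -1: I = -0.08369845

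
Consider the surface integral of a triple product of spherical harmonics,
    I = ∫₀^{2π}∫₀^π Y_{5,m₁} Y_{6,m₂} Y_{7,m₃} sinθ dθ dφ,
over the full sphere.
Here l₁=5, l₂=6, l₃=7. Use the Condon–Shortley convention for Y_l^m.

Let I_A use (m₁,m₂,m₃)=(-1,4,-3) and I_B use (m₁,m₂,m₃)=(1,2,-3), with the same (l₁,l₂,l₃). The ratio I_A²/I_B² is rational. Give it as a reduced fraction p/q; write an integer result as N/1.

l's match ⇒ only the (l;m) 3-j factors differ between A and B.
A: triangle coeff Δ(5,6,7) = 1/174594420; Σ_t [2,4]: t=2:+1/7741440 t=3:−1/1088640 t=4:+1/1658880 = -13/69672960; (3j)²=325/149226 [(5 6 7; -1 4 -3)], sign=-1
B: triangle coeff Δ(5,6,7) = 1/174594420; Σ_t [0,4]: t=0:+1/46448640 t=1:−1/1088640 t=2:+1/276480 t=3:−1/518400 t=4:+1/9953280 = 23/25804800; (3j)²=42849/6466460 [(5 6 7; 1 2 -3)], sign=+1
I_A²/I_B² = (325/149226)/(42849/6466460) = 42250/128547

42250/128547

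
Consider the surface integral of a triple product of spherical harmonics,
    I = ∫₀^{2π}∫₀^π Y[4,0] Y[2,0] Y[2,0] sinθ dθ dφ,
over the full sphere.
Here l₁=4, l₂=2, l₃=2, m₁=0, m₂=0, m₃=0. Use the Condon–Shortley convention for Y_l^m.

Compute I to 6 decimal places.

0.241796

Rules hold: Σm=0, L=8 even, 2≤2≤6.
N = 9·5·5 = 225
Δ = 4!·4!·0!/9! = 1/630
Racah Σ t=2..2: t=2:+1/16 = 1/16
⇒ 3j(4 2 2; 0 0 0)² = 2/35, sgn +1
(m-triple is (0,0,0) — same symbol as above.)
4πI² = N·(3j₀)²·(3jₘ)² = 36/49
I = +1·√(0.734694/4π) = 0.24179554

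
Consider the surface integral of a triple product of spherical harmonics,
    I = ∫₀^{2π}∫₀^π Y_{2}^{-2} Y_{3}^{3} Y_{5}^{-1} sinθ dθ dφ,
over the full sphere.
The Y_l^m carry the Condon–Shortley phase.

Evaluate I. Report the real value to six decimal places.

-0.023961

m-sum 0 ✓  L=10 even ✓  1≤5≤5 ✓
Π(2lᵢ+1) = 5×7×11 = 385
triangle coeff Δ(2,3,5) = 1/2310
Σ_t [0,0]: t=0:+1/144 = 1/144
(3j)²=10/231 [(2 3 5; 0 0 0)], sign=-1
Σ_t [0,0]: t=0:+1/17280 = 1/17280
(3j)²=1/2310 [(2 3 5; -2 3 -1)], sign=+1
⇒ 4πI² = 5/693
I = (-1)√(5/693/(4π)) = -0.02396147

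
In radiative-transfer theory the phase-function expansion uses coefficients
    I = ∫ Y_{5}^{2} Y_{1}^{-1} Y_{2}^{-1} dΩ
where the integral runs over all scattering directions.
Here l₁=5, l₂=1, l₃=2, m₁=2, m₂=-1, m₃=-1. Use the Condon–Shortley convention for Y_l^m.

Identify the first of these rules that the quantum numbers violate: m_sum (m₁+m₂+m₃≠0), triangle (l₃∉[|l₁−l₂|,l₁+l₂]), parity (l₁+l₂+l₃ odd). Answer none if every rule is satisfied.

triangle

azimuthal sum: 2 − 1 − 1 = 0  ✓
4 ≤ 2 ≤ 6 (triangle on l)  ✗
L = 5 + 1 + 2 = 8 (even)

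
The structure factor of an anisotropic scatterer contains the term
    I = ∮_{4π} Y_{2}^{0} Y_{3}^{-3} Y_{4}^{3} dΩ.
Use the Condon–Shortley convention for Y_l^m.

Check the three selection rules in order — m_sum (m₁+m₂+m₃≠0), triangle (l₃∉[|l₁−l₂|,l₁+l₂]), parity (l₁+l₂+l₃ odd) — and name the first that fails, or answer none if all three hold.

parity

Σmᵢ = 0  ✓
l₃∈[|l₁−l₂|,l₁+l₂]=[1,5], have l₃=4  ✓
Σlᵢ = 9 ⇒ odd  ✗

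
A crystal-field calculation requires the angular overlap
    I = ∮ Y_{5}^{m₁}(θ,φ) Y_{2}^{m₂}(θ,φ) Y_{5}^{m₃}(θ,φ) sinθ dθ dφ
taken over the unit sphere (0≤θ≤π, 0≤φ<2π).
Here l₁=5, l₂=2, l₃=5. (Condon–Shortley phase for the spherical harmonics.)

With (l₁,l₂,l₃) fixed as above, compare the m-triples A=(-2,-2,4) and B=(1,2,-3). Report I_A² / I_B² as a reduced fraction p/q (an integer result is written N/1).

Same 5,2,5: normalisation and zero-m 3j drop out of the ratio.
A: Δ: 2! 8! 2! / 13! → 1/38610; sum: t=0:+1/20160 = 1/20160; 3j²(5 2 5; -2 -2 4) = Δ·Π!·Σ² = 12/715  (sign -1)
B: Δ: 2! 8! 2! / 13! → 1/38610; sum: t=2:+1/5760 = 1/5760; 3j²(5 2 5; 1 2 -3) = Δ·Π!·Σ² = 56/2145  (sign +1)
I_A²/I_B² = (12/715)/(56/2145) = 9/14

9/14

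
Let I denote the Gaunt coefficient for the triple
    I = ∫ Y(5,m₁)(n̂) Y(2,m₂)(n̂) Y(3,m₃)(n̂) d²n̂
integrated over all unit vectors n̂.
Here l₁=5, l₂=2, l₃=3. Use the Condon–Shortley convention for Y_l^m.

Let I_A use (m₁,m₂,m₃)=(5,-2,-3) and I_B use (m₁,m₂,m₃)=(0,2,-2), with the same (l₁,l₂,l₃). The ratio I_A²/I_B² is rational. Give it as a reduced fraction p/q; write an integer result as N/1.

Same 5,2,3: normalisation and zero-m 3j drop out of the ratio.
A: Δ: 4! 6! 0! / 11! → 1/2310; sum: t=0:+1/17280 = 1/17280; 3j²(5 2 3; 5 -2 -3) = Δ·Π!·Σ² = 1/11  (sign +1)
B: Δ: 4! 6! 0! / 11! → 1/2310; sum: t=4:+1/2880 = 1/2880; 3j²(5 2 3; 0 2 -2) = Δ·Π!·Σ² = 1/462  (sign -1)
I_A²/I_B² = (1/11)/(1/462) = 42/1

42/1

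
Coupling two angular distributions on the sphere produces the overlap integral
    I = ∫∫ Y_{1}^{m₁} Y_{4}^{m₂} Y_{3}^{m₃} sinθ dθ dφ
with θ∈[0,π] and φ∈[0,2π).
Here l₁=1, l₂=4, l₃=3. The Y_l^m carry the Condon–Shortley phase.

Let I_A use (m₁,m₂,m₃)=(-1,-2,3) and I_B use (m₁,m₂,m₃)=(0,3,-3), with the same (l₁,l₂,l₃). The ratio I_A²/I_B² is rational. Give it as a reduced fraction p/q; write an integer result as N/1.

1/7

Shared (l₁,l₂,l₃)=(1,4,3): N and (l;000)² cancel in I_A²/I_B².
A: Δ = 2!·0!·6!/9! = 1/252; Racah Σ t=2..2: t=2:+1/1440 = 1/1440; ⇒ 3j(1 4 3; -1 -2 3)² = 1/252, sgn +1
B: Δ = 2!·0!·6!/9! = 1/252; Racah Σ t=1..1: t=1:−1/720 = -1/720; ⇒ 3j(1 4 3; 0 3 -3)² = 1/36, sgn -1
I_A²/I_B² = (1/252)/(1/36) = 1/7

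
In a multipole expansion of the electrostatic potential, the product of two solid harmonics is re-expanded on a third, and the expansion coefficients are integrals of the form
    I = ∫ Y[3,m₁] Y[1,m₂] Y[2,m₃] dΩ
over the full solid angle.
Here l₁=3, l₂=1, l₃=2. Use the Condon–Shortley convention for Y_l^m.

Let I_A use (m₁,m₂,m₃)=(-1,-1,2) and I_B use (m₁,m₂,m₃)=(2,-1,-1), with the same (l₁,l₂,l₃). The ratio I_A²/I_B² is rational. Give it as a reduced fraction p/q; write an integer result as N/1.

l's match ⇒ only the (l;m) 3-j factors differ between A and B.
A: triangle coeff Δ(3,1,2) = 1/105; Σ_t [0,0]: t=0:+1/48 = 1/48; (3j)²=1/105 [(3 1 2; -1 -1 2)], sign=+1
B: triangle coeff Δ(3,1,2) = 1/105; Σ_t [0,0]: t=0:+1/12 = 1/12; (3j)²=2/21 [(3 1 2; 2 -1 -1)], sign=-1
I_A²/I_B² = (1/105)/(2/21) = 1/10

1/10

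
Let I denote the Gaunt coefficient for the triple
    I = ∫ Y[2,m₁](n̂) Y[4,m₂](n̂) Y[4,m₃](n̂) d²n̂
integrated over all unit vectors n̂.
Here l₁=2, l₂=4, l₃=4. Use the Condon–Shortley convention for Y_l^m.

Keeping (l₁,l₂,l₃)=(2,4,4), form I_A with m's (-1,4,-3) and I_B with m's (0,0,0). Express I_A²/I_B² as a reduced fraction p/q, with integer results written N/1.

147/100

Shared (l₁,l₂,l₃)=(2,4,4): N and (l;000)² cancel in I_A²/I_B².
A: Δ = 2!·2!·6!/11! = 1/13860; Racah Σ t=2..2: t=2:+1/1440 = 1/1440; ⇒ 3j(2 4 4; -1 4 -3)² = 7/165, sgn -1
B: Δ = 2!·2!·6!/11! = 1/13860; Racah Σ t=0..2: t=0:+1/192 t=1:−1/36 t=2:+1/192 = -5/288; ⇒ 3j(2 4 4; 0 0 0)² = 20/693, sgn -1
I_A²/I_B² = (7/165)/(20/693) = 147/100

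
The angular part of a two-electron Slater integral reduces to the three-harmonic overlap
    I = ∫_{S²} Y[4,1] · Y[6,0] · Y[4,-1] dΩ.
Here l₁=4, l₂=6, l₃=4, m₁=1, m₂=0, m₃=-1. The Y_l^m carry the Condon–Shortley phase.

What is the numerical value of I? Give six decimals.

Checks pass: Σm=0; 14 even; l₃=4∈[2,10].
(2·4+1)(2·6+1)(2·4+1) = 1053
Δ: 6! 2! 6! / 15! → 1/1261260
sum: t=2:+1/4608 t=3:−1/1296 t=4:+1/4608 = -7/20736
3j²(4 6 4; 0 0 0) = Δ·Π!·Σ² = 20/1287  (sign -1)
sum: t=1:−1/28800 t=2:+1/2304 t=3:−1/2592 = 7/518400
3j²(4 6 4; 1 0 -1) = Δ·Π!·Σ² = 1/25740  (sign -1)
combine: 4πI² = 1053·20/1287·1/25740 = 1/1573
take √, sign +1: I = 0.00711264

0.007113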